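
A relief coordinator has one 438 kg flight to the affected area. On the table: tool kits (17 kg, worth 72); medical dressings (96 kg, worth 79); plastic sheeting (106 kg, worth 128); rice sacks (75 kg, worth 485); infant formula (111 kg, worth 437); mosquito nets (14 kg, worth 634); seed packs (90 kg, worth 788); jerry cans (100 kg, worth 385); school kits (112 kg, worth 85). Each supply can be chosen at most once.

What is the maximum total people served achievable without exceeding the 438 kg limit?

2801

Tool kits + rice sacks + infant formula + mosquito nets + seed packs + jerry cans uses 407 of the 438 kg and totals 2801.
The closest alternative, rice sacks + infant formula + mosquito nets + seed packs + jerry cans, reaches only 2729.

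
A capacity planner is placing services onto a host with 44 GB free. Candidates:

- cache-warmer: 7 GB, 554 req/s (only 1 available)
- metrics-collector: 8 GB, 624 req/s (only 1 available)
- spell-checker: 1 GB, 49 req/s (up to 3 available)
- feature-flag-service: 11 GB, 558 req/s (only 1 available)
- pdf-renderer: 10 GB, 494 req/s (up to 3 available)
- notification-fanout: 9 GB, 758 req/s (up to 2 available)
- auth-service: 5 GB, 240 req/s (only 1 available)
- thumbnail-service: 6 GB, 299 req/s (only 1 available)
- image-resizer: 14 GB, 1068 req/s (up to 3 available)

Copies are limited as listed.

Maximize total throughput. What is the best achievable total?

By throughput per GB: notification-fanout 84.22, cache-warmer 79.14, metrics-collector 78.00 lead.
Taking the top-ratio services first gives cache-warmer + metrics-collector + feature-flag-service + 2×notification-fanout for 3252 (44 GB).
Replace metrics-collector and feature-flag-service and notification-fanout with 2×image-resizer: the trade gains 196 net, giving 3448 at 44 GB.
No other feasible combination exceeds 3448.

3448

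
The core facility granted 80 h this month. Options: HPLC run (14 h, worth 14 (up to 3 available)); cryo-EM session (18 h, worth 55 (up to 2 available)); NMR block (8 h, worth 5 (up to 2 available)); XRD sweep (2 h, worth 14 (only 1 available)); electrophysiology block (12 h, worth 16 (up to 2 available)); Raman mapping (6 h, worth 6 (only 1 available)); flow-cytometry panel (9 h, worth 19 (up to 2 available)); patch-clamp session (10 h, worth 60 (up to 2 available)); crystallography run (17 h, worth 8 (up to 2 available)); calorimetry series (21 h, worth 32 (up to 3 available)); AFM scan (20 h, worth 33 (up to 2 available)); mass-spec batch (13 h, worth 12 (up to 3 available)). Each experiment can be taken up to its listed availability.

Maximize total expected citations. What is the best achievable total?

The ratio ordering already packs tightly: 2×cryo-EM session + XRD sweep + 2×flow-cytometry panel + 2×patch-clamp session, 76 h, 282.
That's the maximum — no swap from here does better than 282.

282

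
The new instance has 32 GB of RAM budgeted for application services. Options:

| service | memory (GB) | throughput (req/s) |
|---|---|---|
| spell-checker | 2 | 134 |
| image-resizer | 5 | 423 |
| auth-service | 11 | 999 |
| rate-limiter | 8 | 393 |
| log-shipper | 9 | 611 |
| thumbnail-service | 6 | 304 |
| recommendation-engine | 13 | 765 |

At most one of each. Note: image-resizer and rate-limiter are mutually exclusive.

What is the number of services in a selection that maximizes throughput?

4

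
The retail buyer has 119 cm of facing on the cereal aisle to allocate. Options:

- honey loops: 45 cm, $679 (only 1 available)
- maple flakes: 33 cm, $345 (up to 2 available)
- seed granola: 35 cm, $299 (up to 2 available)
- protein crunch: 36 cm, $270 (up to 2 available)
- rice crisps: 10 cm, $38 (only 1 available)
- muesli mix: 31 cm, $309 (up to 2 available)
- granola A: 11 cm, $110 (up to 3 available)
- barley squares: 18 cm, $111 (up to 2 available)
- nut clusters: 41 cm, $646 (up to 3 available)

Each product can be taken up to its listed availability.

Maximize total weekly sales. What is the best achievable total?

1670

Density check — nut clusters 15.76, honey loops 15.09, maple flakes 10.45 are the best per cm.
A density-first pass picks maple flakes + 2×nut clusters — 1637 at 115 cm.
Replace nut clusters with honey loops: the trade gains 33 net, giving 1670 at 119 cm.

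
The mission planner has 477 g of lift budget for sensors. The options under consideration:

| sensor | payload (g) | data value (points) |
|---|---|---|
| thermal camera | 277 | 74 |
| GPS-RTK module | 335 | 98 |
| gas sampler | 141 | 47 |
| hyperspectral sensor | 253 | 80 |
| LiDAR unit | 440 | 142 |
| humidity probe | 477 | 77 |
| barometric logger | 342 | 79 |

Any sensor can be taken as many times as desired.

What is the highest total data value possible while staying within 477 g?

145

By data value per g: gas sampler 0.33, LiDAR unit 0.32, hyperspectral sensor 0.32 lead.
Greedy by ratio would take 3×gas sampler: 423 g used, total 141.
Dropping 2×gas sampler frees 282 g; slotting in GPS-RTK module (335 g) lifts the total to 145 at 476 g.
No other feasible combination exceeds 145.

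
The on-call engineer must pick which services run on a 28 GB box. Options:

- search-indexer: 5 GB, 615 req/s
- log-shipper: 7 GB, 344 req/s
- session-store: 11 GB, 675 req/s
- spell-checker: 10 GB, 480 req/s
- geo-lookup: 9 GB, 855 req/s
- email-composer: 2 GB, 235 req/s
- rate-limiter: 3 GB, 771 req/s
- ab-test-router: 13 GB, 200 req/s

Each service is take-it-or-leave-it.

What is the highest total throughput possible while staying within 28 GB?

Filling by ratio: search-indexer + log-shipper + geo-lookup + email-composer + rate-limiter for 2820, with 2 GB left unused.
Dropping log-shipper and email-composer frees 9 GB; slotting in session-store (11 GB) lifts the total to 2916 at 28 GB.

2916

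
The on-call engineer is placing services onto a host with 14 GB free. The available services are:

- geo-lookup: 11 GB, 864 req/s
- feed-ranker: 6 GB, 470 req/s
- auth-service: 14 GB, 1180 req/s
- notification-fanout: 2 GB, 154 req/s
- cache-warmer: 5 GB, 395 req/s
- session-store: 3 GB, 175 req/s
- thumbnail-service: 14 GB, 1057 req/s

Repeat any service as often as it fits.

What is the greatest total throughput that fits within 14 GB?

Best packing: auth-service — 14 GB, 1180 total.

1180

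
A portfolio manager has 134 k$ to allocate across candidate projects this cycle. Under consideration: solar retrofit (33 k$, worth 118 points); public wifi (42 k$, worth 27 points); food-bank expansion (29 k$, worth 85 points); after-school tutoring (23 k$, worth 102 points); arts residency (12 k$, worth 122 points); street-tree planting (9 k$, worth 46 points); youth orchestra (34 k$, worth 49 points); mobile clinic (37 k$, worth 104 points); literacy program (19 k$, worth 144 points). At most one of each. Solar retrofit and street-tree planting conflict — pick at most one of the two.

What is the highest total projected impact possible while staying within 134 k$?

Taking food-bank expansion + after-school tutoring + arts residency + street-tree planting + mobile clinic + literacy program: 129 k$ used, 603 in projected impact.

603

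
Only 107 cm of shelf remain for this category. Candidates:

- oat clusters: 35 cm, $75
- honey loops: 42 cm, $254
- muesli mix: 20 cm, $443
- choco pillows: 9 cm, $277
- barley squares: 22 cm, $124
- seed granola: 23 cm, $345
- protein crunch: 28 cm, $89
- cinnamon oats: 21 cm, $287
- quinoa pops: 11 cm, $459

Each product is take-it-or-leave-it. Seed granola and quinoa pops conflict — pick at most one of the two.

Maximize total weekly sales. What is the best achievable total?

Ranking by ratio (weekly sales/cm): quinoa pops 41.73, choco pillows 30.78, muesli mix 22.15.
Honey loops + muesli mix + choco pillows + cinnamon oats + quinoa pops uses 103 of the 107 cm and totals 1720.
That's the maximum — no feasible swap from here does better than 1720.

1720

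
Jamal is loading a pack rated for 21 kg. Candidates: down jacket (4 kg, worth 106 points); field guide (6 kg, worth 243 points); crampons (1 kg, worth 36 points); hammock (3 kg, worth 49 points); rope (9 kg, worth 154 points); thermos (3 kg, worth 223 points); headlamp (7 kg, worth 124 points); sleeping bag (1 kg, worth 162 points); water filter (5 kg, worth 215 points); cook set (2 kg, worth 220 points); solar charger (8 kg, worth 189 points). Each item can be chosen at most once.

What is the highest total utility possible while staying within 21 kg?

1169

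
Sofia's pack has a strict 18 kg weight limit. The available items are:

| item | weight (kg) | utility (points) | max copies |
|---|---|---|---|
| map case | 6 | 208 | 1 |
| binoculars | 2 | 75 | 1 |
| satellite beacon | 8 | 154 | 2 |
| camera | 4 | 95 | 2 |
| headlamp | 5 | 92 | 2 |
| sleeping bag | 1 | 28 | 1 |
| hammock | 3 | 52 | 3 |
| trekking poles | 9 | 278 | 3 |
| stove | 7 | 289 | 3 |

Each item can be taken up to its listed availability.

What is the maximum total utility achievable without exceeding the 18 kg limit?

681

The ratio ordering already packs tightly: binoculars + sleeping bag + 2×stove, 17 kg, 681.
No other feasible combination exceeds 681.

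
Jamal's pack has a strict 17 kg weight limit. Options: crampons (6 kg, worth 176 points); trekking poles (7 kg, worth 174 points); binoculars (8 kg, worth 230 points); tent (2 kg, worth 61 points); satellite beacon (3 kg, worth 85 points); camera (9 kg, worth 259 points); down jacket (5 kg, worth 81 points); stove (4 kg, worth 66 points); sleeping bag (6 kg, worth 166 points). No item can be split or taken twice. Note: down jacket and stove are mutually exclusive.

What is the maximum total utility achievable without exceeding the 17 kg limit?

496

Ranking by ratio (utility/kg): tent 30.50, crampons 29.33, camera 28.78.
Taking crampons + tent + camera: 17 kg used, 496 in utility.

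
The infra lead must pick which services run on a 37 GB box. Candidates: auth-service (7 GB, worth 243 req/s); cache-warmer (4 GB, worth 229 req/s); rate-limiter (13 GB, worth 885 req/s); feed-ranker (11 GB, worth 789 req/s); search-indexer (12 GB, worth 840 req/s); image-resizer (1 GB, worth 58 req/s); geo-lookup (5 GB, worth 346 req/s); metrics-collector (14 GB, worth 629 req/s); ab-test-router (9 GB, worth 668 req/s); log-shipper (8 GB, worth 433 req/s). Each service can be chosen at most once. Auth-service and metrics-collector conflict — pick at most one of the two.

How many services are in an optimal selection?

Optimal total is 2643.
For example feed-ranker + search-indexer + geo-lookup + ab-test-router achieves it, using 37 GB.
Any selection reaching 2643 contains exactly 4 services.

4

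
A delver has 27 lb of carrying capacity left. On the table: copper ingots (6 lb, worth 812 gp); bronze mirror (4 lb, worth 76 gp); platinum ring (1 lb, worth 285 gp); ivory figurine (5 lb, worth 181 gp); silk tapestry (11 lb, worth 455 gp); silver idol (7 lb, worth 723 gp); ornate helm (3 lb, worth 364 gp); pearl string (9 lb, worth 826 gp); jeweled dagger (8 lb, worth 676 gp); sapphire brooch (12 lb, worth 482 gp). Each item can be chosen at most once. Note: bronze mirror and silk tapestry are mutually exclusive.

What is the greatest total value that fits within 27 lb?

3010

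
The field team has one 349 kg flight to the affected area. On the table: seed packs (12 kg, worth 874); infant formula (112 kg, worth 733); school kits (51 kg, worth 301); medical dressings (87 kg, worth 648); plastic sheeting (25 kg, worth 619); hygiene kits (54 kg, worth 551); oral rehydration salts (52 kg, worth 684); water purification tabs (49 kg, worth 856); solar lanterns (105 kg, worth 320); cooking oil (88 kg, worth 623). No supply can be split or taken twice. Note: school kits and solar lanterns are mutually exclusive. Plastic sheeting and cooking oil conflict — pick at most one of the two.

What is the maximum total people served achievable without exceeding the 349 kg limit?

Taking seed packs + school kits + medical dressings + plastic sheeting + hygiene kits + oral rehydration salts + water purification tabs: 330 kg used, 4533 in people served.

4533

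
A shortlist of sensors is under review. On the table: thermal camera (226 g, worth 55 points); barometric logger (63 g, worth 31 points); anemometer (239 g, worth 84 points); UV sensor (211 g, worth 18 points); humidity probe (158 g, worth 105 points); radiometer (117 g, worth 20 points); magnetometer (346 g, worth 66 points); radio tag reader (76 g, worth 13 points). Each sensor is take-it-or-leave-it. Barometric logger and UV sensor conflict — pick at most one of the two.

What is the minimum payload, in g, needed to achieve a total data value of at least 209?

Minimise g subject to total data value ≥ 209.
barometric logger + anemometer + humidity probe reaches 220 using 460 g.
Any bundle with less than 460 g falls short of 209.

460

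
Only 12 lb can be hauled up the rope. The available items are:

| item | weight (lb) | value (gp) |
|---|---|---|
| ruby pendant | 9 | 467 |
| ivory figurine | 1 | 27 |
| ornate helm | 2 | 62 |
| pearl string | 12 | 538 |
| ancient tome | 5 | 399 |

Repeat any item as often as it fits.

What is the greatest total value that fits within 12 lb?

Ranking by ratio (value/lb): ancient tome 79.80, ruby pendant 51.89, pearl string 44.83.
Best packing: ornate helm + 2×ancient tome — 12 lb, 860 total.
Every other selection either busts 12 lb or fails to beat 860.

860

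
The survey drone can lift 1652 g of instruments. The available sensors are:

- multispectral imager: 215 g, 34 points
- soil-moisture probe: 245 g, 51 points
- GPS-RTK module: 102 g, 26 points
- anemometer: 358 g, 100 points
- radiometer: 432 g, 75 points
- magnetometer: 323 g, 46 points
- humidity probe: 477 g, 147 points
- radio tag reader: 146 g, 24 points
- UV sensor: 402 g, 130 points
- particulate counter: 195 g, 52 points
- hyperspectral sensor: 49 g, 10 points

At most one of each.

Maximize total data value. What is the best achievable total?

465

Ranking by ratio (data value/g): UV sensor 0.32, humidity probe 0.31, anemometer 0.28, particulate counter 0.27.
The ratio ordering already packs tightly: GPS-RTK module + anemometer + humidity probe + UV sensor + particulate counter + hyperspectral sensor, 1583 g, 465.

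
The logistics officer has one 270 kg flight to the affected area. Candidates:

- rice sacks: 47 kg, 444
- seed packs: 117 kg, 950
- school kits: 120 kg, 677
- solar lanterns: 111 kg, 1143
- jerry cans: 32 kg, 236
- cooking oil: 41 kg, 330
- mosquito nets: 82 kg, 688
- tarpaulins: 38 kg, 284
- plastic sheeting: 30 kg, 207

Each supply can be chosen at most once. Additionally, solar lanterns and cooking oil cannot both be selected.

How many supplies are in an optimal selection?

Optimal total is 2482.
One optimal bundle: rice sacks + solar lanterns + mosquito nets + plastic sheeting (270 kg).
All optima have 4 supplies.

4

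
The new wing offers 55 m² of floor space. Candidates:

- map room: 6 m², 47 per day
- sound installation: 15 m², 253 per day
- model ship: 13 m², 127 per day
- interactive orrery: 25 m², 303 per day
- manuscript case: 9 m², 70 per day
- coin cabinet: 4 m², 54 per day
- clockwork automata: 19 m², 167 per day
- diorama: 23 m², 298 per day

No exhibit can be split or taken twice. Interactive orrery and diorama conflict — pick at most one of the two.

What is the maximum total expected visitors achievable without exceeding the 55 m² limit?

Density check — sound installation 16.87, coin cabinet 13.50, diorama 12.96 are the best per m².
Sound installation + model ship + coin cabinet + diorama uses 55 of the 55 m² and totals 732.
The closest alternative, sound installation + model ship + interactive orrery, reaches only 683.

732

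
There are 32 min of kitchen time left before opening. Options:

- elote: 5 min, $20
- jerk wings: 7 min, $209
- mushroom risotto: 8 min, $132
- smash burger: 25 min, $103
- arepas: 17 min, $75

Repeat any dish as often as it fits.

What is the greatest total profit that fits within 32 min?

Density check — jerk wings 29.86, mushroom risotto 16.50, arepas 4.41, smash burger 4.12 are the best per min.
The ratio ordering already packs tightly: 4×jerk wings, 28 min, 836.
Nothing else within 32 min beats 836.

836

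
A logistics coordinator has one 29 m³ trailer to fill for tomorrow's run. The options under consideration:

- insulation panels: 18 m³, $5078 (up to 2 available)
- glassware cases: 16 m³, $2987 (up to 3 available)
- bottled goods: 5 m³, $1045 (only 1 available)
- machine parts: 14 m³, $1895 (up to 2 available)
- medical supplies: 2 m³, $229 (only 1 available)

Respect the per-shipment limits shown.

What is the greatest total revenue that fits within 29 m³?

6352

Insulation panels + bottled goods + medical supplies uses 25 of the 29 m³ and totals 6352.
The spare 4 m³ is too small for any remaining shipment, and no exchange beats 6352.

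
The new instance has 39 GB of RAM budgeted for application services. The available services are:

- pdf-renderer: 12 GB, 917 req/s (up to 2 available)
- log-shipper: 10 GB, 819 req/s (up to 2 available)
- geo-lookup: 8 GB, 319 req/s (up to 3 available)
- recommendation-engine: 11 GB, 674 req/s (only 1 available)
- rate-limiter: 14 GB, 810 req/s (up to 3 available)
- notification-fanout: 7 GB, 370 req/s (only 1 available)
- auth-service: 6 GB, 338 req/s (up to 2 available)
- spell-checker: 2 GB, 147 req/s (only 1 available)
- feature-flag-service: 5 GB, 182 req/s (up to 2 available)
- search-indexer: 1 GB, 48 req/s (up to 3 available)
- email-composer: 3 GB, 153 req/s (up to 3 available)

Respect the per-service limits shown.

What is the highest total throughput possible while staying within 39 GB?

2953

Taking the top-ratio services first gives pdf-renderer + 2×log-shipper + spell-checker + 2×search-indexer + email-composer for 2951 (39 GB).
Replace log-shipper and 2×search-indexer with pdf-renderer: the trade gains 2 net, giving 2953 at 39 GB.
Every other selection either busts 39 GB or exceeds an availability limit or fails to beat 2953.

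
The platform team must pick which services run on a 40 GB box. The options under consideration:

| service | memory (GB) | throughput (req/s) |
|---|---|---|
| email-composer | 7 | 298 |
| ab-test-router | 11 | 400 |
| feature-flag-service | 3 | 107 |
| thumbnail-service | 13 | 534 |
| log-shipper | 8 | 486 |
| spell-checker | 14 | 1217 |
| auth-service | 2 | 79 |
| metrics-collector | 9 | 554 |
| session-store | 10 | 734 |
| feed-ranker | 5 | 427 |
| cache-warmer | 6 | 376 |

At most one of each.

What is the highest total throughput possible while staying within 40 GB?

By throughput per GB: spell-checker 86.93, feed-ranker 85.40, session-store 73.40, cache-warmer 62.67 lead.
Taking the top-ratio services first gives feature-flag-service + spell-checker + auth-service + session-store + feed-ranker + cache-warmer for 2940 (40 GB).
Replace feature-flag-service and cache-warmer with metrics-collector: the trade gains 71 net, giving 3011 at 40 GB.
No other feasible combination exceeds 3011.

3011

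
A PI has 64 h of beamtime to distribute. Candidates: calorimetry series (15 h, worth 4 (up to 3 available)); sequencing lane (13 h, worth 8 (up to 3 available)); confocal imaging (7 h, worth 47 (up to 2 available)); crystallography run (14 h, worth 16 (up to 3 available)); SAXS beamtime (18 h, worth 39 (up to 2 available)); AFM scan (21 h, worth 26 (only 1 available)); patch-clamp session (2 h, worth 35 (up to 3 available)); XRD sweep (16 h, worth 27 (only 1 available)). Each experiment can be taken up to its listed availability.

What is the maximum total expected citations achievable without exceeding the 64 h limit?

277

Ranking by ratio (expected citations/h): patch-clamp session 17.50, confocal imaging 6.71, SAXS beamtime 2.17, XRD sweep 1.69.
2×confocal imaging + 2×SAXS beamtime + 3×patch-clamp session uses 56 of the 64 h and totals 277.
That's the maximum — no swap from here does better than 277.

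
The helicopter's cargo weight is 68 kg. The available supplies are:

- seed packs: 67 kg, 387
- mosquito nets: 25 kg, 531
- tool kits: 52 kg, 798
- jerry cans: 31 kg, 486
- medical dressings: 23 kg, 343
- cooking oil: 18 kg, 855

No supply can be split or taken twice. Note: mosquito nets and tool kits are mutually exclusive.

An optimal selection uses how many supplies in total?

3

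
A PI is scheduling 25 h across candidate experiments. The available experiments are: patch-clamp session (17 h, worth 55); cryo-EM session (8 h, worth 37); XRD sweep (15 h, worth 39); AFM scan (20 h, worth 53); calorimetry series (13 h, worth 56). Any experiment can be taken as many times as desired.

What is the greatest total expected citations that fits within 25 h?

Density check — cryo-EM session 4.62, calorimetry series 4.31, patch-clamp session 3.24 are the best per h.
Taking 3×cryo-EM session: 24 h used, 111 in expected citations.
No other feasible combination exceeds 111.

111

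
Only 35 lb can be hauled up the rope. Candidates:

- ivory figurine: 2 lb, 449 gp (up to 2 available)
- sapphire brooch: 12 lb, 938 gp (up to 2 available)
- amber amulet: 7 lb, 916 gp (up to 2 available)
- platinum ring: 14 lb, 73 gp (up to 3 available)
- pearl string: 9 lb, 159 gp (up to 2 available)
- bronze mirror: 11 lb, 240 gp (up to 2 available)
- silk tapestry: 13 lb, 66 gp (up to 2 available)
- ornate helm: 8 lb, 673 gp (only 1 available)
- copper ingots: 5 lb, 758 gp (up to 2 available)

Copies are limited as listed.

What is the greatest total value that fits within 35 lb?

4470

Taking the top-ratio items first gives 2×ivory figurine + 2×amber amulet + 2×copper ingots for 4246 (28 lb).
Replace ivory figurine with ornate helm: the trade gains 224 net, giving 4470 at 34 lb.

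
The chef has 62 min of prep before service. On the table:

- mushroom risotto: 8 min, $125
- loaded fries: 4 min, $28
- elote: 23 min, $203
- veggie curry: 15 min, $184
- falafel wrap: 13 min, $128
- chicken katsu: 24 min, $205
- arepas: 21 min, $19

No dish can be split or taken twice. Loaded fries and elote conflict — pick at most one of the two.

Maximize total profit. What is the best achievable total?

642

Density check — mushroom risotto 15.62, veggie curry 12.27, falafel wrap 9.85 are the best per min.
Filling by ratio: mushroom risotto + elote + veggie curry + falafel wrap for 640, with 3 min left unused.
Replace elote with chicken katsu: the trade gains 2 net, giving 642 at 60 min.
Nothing else feasible within 62 min beats 642.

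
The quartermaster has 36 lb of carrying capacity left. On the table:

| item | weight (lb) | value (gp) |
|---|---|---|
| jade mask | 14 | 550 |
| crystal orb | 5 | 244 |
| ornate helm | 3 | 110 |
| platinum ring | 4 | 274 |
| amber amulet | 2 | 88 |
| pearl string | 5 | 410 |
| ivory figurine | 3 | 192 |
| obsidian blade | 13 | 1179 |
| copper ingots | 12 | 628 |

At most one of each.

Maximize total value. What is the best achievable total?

2579

Ranking by ratio (value/lb): obsidian blade 90.69, pearl string 82.00, platinum ring 68.50, ivory figurine 64.00.
A density-first pass picks crystal orb + ornate helm + platinum ring + amber amulet + pearl string + ivory figurine + obsidian blade — 2497 at 35 lb.
The 11 lb tied up in crystal orb and ornate helm and ivory figurine is better spent on copper ingots — total rises to 2579 (36 lb).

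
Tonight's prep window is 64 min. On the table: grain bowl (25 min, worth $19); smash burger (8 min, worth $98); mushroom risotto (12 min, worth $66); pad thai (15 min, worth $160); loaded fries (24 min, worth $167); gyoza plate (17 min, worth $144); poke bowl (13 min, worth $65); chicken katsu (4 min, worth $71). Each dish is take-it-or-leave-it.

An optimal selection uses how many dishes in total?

4

The maximum profit within 64 min is 569.
smash burger + pad thai + loaded fries + gyoza plate hits 569 at 64 min.
All optima have 4 dishes.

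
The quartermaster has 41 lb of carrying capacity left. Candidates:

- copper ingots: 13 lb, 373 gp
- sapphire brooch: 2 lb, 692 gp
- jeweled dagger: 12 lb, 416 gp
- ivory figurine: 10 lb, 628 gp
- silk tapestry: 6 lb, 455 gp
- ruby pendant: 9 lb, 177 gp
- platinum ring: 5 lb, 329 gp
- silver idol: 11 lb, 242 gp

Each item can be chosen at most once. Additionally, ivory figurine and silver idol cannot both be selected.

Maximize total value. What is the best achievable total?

2520

By value per lb: sapphire brooch 346.00, silk tapestry 75.83, platinum ring 65.80 lead.
Taking sapphire brooch + jeweled dagger + ivory figurine + silk tapestry + platinum ring: 35 lb used, 2520 in value.
Next best is copper ingots + sapphire brooch + ivory figurine + silk tapestry + platinum ring at 2477 (36 lb) — short by 43.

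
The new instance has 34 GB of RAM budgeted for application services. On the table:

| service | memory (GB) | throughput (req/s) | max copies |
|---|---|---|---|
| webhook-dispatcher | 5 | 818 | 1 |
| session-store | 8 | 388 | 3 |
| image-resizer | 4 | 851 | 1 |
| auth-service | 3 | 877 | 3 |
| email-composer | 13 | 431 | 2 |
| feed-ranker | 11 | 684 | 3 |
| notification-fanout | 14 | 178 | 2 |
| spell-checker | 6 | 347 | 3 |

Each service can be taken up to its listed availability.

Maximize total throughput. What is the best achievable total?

5076

Filling by ratio: webhook-dispatcher + image-resizer + 3×auth-service + feed-ranker for 4984, with 5 GB left unused.
The 11 GB tied up in feed-ranker is better spent on 2×session-store — total rises to 5076 (34 GB).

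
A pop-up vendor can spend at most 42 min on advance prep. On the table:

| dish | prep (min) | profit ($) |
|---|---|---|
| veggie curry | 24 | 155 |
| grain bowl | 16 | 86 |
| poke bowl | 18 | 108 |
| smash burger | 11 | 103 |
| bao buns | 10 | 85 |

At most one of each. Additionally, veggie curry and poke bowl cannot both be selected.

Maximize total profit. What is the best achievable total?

296

Density check — smash burger 9.36, bao buns 8.50, veggie curry 6.46 are the best per min.
Poke bowl + smash burger + bao buns uses 39 of the 42 min and totals 296.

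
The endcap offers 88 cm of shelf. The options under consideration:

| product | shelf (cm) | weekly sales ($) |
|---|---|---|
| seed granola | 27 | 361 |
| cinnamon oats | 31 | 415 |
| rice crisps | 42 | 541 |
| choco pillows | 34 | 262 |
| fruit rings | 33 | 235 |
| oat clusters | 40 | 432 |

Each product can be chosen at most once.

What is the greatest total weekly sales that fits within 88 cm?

Greedy by ratio would take seed granola + cinnamon oats: 58 cm used, total 776.
The 58 cm tied up in seed granola and cinnamon oats is better spent on rice crisps + oat clusters — total rises to 973 (82 cm).
Next best is cinnamon oats + rice crisps at 956 (73 cm) — short by 17.

973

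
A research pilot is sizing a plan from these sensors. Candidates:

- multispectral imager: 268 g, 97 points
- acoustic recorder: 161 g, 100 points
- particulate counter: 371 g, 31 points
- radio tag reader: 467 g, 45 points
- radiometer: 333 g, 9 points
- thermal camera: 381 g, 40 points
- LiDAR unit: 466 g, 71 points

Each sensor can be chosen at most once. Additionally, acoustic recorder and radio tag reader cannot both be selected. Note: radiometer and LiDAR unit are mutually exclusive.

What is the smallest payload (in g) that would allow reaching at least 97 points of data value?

Need the lightest bundle worth ≥ 97.
Taking acoustic recorder gives 100 (≥ 97) for 161 g.
No combination under 161 g hits 97.

161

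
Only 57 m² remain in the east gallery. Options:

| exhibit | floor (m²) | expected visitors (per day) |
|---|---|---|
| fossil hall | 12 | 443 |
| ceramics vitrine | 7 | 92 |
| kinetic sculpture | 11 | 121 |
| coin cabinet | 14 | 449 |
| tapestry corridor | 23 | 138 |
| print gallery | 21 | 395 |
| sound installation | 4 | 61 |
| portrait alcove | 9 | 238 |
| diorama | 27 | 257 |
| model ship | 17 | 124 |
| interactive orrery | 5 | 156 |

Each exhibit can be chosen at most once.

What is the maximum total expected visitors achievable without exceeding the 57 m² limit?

1525

Greedy by ratio would take fossil hall + ceramics vitrine + coin cabinet + sound installation + portrait alcove + interactive orrery: 51 m² used, total 1439.
Replace ceramics vitrine and sound installation and interactive orrery with print gallery: the trade gains 86 net, giving 1525 at 56 m².
That's the maximum — no swap from here does better than 1525.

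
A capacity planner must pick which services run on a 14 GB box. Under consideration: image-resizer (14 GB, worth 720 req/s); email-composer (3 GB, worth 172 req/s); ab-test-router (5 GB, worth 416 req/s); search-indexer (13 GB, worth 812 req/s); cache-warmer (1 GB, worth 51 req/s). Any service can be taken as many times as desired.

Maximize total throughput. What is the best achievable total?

1055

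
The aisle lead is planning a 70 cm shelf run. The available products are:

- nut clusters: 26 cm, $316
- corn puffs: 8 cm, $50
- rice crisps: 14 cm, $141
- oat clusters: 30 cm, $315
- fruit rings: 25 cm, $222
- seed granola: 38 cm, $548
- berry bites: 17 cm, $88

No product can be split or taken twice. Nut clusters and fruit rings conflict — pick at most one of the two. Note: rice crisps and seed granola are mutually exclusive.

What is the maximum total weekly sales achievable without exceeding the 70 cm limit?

Ranking by ratio (weekly sales/cm): seed granola 14.42, nut clusters 12.15, oat clusters 10.50, rice crisps 10.07.
Nut clusters + seed granola uses 64 of the 70 cm and totals 864.

864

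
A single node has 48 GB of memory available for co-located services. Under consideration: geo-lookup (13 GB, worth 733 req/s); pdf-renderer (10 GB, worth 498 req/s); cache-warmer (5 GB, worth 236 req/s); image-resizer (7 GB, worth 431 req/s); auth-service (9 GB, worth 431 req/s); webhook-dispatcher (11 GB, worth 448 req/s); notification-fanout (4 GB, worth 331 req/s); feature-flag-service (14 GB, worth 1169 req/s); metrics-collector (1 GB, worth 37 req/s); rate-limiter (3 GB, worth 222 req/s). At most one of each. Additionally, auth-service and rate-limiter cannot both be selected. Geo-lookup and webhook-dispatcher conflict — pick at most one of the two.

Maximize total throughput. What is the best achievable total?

3162

Filling by ratio: geo-lookup + cache-warmer + image-resizer + notification-fanout + feature-flag-service + metrics-collector + rate-limiter for 3159, with 1 GB left unused.
Replace cache-warmer and metrics-collector and rate-limiter with pdf-renderer: the trade gains 3 net, giving 3162 at 48 GB.
Next best is geo-lookup + cache-warmer + image-resizer + notification-fanout + feature-flag-service + metrics-collector + rate-limiter at 3159 (47 GB) — short by 3.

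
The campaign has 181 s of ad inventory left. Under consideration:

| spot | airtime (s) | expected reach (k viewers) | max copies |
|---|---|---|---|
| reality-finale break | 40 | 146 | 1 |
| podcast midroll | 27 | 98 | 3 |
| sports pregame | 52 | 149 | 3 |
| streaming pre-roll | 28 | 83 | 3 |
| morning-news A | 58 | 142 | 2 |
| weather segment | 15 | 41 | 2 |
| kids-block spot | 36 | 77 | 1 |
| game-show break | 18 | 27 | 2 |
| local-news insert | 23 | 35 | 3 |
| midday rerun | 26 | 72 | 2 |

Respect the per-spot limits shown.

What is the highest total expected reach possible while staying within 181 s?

606

The ratio ordering already packs tightly: reality-finale break + 3×podcast midroll + 2×streaming pre-roll, 177 s, 606.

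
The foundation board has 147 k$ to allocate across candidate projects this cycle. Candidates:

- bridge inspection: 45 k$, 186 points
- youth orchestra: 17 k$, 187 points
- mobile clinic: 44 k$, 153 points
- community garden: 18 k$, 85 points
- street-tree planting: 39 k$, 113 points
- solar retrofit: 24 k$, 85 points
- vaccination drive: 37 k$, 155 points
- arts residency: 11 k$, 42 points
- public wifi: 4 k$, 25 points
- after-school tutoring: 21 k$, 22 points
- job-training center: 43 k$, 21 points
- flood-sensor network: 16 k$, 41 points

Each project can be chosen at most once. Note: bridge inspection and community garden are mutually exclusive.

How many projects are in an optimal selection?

5

Best achievable projected impact is 706.
For example bridge inspection + youth orchestra + mobile clinic + vaccination drive + public wifi achieves it, using 147 k$.
All optima have 5 projects.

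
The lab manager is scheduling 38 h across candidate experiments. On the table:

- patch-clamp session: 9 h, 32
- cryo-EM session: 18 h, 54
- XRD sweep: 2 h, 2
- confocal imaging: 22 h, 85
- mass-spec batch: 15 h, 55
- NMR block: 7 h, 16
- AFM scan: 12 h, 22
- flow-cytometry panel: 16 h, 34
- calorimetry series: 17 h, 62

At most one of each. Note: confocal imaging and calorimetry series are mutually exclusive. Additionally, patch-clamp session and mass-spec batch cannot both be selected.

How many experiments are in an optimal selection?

The maximum expected citations within 38 h is 140.
confocal imaging + mass-spec batch hits 140 at 37 h.
Every optimal selection uses 2 experiments.

2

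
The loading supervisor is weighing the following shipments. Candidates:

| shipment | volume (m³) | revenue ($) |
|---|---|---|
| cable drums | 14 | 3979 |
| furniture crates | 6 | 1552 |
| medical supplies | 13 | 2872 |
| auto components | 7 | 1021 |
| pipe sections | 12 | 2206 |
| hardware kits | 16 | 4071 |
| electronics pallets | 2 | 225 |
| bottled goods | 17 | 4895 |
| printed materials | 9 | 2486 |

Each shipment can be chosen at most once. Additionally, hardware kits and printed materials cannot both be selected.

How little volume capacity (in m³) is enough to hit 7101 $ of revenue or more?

26

Look for the lowest-volume combination reaching 7101.
bottled goods + printed materials: 7381 revenue at 26 m³.
Any bundle with less than 26 m³ falls short of 7101.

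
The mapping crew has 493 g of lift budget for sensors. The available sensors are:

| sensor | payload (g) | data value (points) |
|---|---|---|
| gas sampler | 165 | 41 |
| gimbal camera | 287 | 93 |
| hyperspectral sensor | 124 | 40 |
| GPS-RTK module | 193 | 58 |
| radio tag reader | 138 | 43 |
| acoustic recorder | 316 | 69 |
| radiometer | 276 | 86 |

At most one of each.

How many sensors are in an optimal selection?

2

The maximum data value within 493 g is 151.
For example gimbal camera + GPS-RTK module achieves it, using 480 g.
Any selection reaching 151 contains exactly 2 sensors.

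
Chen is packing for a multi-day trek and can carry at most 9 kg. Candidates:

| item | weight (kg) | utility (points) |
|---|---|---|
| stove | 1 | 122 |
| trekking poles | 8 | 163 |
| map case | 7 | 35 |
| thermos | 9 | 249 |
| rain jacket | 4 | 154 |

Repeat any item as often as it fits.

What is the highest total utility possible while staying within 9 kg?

9×stove uses 9 of the 9 kg and totals 1098.
No other feasible combination exceeds 1098.

1098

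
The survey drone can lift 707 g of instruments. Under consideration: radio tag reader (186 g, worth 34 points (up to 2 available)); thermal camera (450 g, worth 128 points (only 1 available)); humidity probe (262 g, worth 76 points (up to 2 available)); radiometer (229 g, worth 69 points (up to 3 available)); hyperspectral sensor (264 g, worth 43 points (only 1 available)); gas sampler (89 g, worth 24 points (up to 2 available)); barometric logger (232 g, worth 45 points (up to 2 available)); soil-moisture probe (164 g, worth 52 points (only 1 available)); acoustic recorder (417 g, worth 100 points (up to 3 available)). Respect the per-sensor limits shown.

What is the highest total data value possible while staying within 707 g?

207

The ratio heuristic lands on 2×radiometer + soil-moisture probe (190) but leaves 85 g idle.
Dropping soil-moisture probe frees 164 g; slotting in radiometer (229 g) lifts the total to 207 at 687 g.
Nothing else within 707 g beats 207.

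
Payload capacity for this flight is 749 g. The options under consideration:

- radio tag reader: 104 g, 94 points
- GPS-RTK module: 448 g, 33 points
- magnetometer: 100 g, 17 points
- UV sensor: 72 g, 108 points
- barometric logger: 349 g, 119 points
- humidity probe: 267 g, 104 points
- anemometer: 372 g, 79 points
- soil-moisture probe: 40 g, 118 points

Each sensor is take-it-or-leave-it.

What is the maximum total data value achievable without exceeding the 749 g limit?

456

Greedy by ratio would take radio tag reader + magnetometer + UV sensor + humidity probe + soil-moisture probe: 583 g used, total 441.
The 267 g tied up in humidity probe is better spent on barometric logger — total rises to 456 (665 g).
The closest alternative, UV sensor + barometric logger + humidity probe + soil-moisture probe, reaches only 449.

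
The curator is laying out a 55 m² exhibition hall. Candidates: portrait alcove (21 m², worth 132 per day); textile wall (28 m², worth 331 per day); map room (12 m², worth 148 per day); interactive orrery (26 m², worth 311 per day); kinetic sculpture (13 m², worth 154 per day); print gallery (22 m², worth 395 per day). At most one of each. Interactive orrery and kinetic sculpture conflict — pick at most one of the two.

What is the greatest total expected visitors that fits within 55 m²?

Density check — print gallery 17.95, map room 12.33, interactive orrery 11.96, kinetic sculpture 11.85 are the best per m².
Taking the top-ratio exhibits first gives map room + kinetic sculpture + print gallery for 697 (47 m²).
Dropping map room and kinetic sculpture frees 25 m²; slotting in textile wall (28 m²) lifts the total to 726 at 50 m².
Nothing else feasible within 55 m² beats 726.

726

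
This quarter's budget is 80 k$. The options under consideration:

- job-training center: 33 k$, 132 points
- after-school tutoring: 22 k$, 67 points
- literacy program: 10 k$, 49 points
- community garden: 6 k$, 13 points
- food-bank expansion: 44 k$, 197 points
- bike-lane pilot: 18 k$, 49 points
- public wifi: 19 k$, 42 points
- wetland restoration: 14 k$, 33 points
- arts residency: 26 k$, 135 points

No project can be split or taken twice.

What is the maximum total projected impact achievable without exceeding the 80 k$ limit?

Taking literacy program + food-bank expansion + arts residency: 80 k$ used, 381 in projected impact.
The closest alternative, community garden + food-bank expansion + arts residency, reaches only 345.

381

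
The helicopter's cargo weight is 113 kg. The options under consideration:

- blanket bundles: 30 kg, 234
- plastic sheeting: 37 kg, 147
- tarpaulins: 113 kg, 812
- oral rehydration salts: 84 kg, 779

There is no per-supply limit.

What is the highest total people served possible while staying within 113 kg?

812

The ratio heuristic lands on oral rehydration salts (779) but leaves 29 kg idle.
Dropping oral rehydration salts frees 84 kg; slotting in tarpaulins (113 kg) lifts the total to 812 at 113 kg.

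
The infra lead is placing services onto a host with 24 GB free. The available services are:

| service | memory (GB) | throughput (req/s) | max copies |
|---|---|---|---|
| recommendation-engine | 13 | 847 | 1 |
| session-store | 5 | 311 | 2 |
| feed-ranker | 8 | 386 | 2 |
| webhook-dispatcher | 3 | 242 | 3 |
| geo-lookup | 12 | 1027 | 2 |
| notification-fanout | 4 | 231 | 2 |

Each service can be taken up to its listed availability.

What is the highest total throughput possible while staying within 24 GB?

2054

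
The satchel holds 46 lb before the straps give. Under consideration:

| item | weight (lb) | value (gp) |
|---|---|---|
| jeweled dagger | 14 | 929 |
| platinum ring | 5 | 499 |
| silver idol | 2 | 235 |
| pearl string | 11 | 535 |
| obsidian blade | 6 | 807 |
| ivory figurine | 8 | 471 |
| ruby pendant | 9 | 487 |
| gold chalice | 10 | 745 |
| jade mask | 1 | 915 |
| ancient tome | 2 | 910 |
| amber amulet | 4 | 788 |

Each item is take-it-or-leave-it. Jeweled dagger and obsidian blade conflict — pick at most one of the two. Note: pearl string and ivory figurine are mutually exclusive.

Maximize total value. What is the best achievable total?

5622

Best packing: platinum ring + obsidian blade + ivory figurine + ruby pendant + gold chalice + jade mask + ancient tome + amber amulet — 45 lb, 5622 total.
That's the maximum — no feasible swap from here does better than 5622.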